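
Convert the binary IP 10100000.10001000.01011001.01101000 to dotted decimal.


10100000 = 160
10001000 = 136
01011001 = 89
01101000 = 104
IP: 160.136.89.104


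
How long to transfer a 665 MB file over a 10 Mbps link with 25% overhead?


Effective throughput = 10 * (1 - 25/100) = 7.5 Mbps
File size in Mb = 665 * 8 = 5320 Mb
Time = 5320 / 7.5
Time = 709.3333 seconds


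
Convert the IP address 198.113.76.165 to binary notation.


198 = 11000110
113 = 01110001
76 = 01001100
165 = 10100101
Binary: 11000110.01110001.01001100.10100101


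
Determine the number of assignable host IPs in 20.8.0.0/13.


Host bits = 32 - 13 = 19
Total addresses = 2^19 = 524288
Usable = total - 2 (network and broadcast)
Usable hosts: 524286


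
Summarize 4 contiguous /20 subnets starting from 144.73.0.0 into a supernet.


Original prefix: /20
Number of subnets: 4 = 2^2
New prefix = 20 - 2 = 18
Supernet: 144.73.0.0/18


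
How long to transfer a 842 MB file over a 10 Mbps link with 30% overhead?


Effective throughput = 10 * (1 - 30/100) = 7 Mbps
File size in Mb = 842 * 8 = 6736 Mb
Time = 6736 / 7
Time = 962.2857 seconds


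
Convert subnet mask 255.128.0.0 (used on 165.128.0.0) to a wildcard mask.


Subnet mask: 255.128.0.0
Wildcard = 255.255.255.255 - subnet mask
255 - 255 = 0
255 - 128 = 127
255 - 0 = 255
255 - 0 = 255
Wildcard: 0.127.255.255


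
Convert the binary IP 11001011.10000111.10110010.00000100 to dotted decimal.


11001011 = 203
10000111 = 135
10110010 = 178
00000100 = 4
IP: 203.135.178.4


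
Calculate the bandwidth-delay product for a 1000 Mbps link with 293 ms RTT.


BDP = bandwidth * RTT
= 1000 Mbps * 293 ms
= 1000 * 1e6 * 293 / 1000 bits
= 293000000 bits
= 36625000 bytes
= 35766.6016 KB
BDP = 293000000 bits (36625000 bytes)


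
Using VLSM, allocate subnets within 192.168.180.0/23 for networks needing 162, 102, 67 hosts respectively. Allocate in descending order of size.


162 hosts -> /24 (254 usable): 192.168.180.0/24
102 hosts -> /25 (126 usable): 192.168.181.0/25
67 hosts -> /25 (126 usable): 192.168.181.128/25
Allocation: 192.168.180.0/24 (162 hosts, 254 usable); 192.168.181.0/25 (102 hosts, 126 usable); 192.168.181.128/25 (67 hosts, 126 usable)


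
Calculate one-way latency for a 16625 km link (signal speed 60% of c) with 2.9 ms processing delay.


Speed = 0.6 * 3e5 km/s = 180000 km/s
Propagation delay = 16625 / 180000 = 0.0924 s = 92.3611 ms
Processing delay = 2.9 ms
Total one-way latency = 95.2611 ms


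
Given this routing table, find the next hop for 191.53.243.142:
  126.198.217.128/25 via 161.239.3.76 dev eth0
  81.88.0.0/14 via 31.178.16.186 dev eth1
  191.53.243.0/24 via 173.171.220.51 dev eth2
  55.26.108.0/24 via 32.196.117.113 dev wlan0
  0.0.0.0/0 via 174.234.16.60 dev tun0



Longest prefix match for 191.53.243.142:
  /25 126.198.217.128: no
  /14 81.88.0.0: no
  /24 191.53.243.0: MATCH
  /24 55.26.108.0: no
  /0 0.0.0.0: MATCH
Selected: next-hop 173.171.220.51 via eth2 (matched /24)


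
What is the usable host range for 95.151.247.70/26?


Network: 95.151.247.64
Broadcast: 95.151.247.127
First usable = network + 1
Last usable = broadcast - 1
Range: 95.151.247.65 to 95.151.247.126


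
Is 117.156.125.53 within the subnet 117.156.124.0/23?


Subnet network: 117.156.124.0
Test IP AND mask: 117.156.124.0
Yes, 117.156.125.53 is in 117.156.124.0/23


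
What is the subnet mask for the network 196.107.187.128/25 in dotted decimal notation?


/25 means 25 network bits, 7 host bits
Binary: 11111111111111111111111110000000
Mask: 255.255.255.128


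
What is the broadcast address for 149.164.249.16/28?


Network: 149.164.249.16/28
Host bits = 4
Set all host bits to 1:
Broadcast: 149.164.249.31


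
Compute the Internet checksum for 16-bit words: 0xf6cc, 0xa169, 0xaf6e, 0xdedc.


Sum all words (with carry folding):
+ 0xf6cc = 0xf6cc
+ 0xa169 = 0x9836
+ 0xaf6e = 0x47a5
+ 0xdedc = 0x2682
One's complement: ~0x2682
Checksum = 0xd97d


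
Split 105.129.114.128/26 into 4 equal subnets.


New prefix = 26 + 2 = 28
Each subnet has 16 addresses
  105.129.114.128/28
  105.129.114.144/28
  105.129.114.160/28
  105.129.114.176/28
Subnets: 105.129.114.128/28, 105.129.114.144/28, 105.129.114.160/28, 105.129.114.176/28


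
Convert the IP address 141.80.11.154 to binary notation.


141 = 10001101
80 = 01010000
11 = 00001011
154 = 10011010
Binary: 10001101.01010000.00001011.10011010


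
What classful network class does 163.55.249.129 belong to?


First octet: 163
Binary: 10100011
10xxxxxx -> Class B (128-191)
Class B, default mask 255.255.0.0 (/16)


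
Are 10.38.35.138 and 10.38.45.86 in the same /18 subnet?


Mask: 255.255.192.0
10.38.35.138 AND mask = 10.38.0.0
10.38.45.86 AND mask = 10.38.0.0
Yes, same subnet (10.38.0.0)


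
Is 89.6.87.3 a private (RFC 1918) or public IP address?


RFC 1918 private ranges:
  10.0.0.0/8 (10.0.0.0 - 10.255.255.255)
  172.16.0.0/12 (172.16.0.0 - 172.31.255.255)
  192.168.0.0/16 (192.168.0.0 - 192.168.255.255)
Public (not in any RFC 1918 range)


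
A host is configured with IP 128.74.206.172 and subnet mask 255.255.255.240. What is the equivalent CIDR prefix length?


Binary: 11111111.11111111.11111111.11110000
Count leading 1s
Prefix: /28


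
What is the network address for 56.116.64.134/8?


IP:   00111000.01110100.01000000.10000110
Mask: 11111111.00000000.00000000.00000000
AND operation:
Net:  00111000.00000000.00000000.00000000
Network: 56.0.0.0/8


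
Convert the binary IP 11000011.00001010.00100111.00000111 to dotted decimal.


11000011 = 195
00001010 = 10
00100111 = 39
00000111 = 7
IP: 195.10.39.7


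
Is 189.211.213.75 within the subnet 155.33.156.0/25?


Subnet network: 155.33.156.0
Test IP AND mask: 189.211.213.0
No, 189.211.213.75 is not in 155.33.156.0/25


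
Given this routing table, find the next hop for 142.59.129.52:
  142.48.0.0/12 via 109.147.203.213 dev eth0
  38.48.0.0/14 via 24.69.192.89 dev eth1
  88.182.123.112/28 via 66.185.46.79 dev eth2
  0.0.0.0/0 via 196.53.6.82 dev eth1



Longest prefix match for 142.59.129.52:
  /12 142.48.0.0: MATCH
  /14 38.48.0.0: no
  /28 88.182.123.112: no
  /0 0.0.0.0: MATCH
Selected: next-hop 109.147.203.213 via eth0 (matched /12)


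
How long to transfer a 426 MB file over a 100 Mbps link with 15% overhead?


Effective throughput = 100 * (1 - 15/100) = 85 Mbps
File size in Mb = 426 * 8 = 3408 Mb
Time = 3408 / 85
Time = 40.0941 seconds


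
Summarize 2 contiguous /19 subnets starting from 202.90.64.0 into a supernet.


Original prefix: /19
Number of subnets: 2 = 2^1
New prefix = 19 - 1 = 18
Supernet: 202.90.64.0/18


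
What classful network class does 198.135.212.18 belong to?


First octet: 198
Binary: 11000110
110xxxxx -> Class C (192-223)
Class C, default mask 255.255.255.0 (/24)


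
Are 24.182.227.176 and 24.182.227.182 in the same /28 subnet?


Mask: 255.255.255.240
24.182.227.176 AND mask = 24.182.227.176
24.182.227.182 AND mask = 24.182.227.176
Yes, same subnet (24.182.227.176)


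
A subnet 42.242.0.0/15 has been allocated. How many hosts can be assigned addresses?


Host bits = 32 - 15 = 17
Total addresses = 2^17 = 131072
Usable = total - 2 (network and broadcast)
Usable hosts: 131070


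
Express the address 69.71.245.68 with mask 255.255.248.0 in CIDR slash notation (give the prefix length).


Binary: 11111111.11111111.11111000.00000000
Count leading 1s
Prefix: /21


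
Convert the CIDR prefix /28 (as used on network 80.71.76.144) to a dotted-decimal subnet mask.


/28 means 28 network bits, 4 host bits
Binary: 11111111111111111111111111110000
Mask: 255.255.255.240


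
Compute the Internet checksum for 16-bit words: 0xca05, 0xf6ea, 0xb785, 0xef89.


Sum all words (with carry folding):
+ 0xca05 = 0xca05
+ 0xf6ea = 0xc0f0
+ 0xb785 = 0x7876
+ 0xef89 = 0x6800
One's complement: ~0x6800
Checksum = 0x97ff


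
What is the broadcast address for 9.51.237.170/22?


Network: 9.51.236.0/22
Host bits = 10
Set all host bits to 1:
Broadcast: 9.51.239.255


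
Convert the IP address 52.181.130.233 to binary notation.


52 = 00110100
181 = 10110101
130 = 10000010
233 = 11101001
Binary: 00110100.10110101.10000010.11101001


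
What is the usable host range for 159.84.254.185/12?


Network: 159.80.0.0
Broadcast: 159.95.255.255
First usable = network + 1
Last usable = broadcast - 1
Range: 159.80.0.1 to 159.95.255.254


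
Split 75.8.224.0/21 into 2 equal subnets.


New prefix = 21 + 1 = 22
Each subnet has 1024 addresses
  75.8.224.0/22
  75.8.228.0/22
Subnets: 75.8.224.0/22, 75.8.228.0/22


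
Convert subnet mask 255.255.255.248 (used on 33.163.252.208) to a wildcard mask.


Subnet mask: 255.255.255.248
Wildcard = 255.255.255.255 - subnet mask
255 - 255 = 0
255 - 255 = 0
255 - 255 = 0
255 - 248 = 7
Wildcard: 0.0.0.7


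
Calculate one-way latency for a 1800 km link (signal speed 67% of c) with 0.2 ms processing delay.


Speed = 0.67 * 3e5 km/s = 201000 km/s
Propagation delay = 1800 / 201000 = 0.009 s = 8.9552 ms
Processing delay = 0.2 ms
Total one-way latency = 9.1552 ms


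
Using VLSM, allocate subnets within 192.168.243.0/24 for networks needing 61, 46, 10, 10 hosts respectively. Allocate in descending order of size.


61 hosts -> /26 (62 usable): 192.168.243.0/26
46 hosts -> /26 (62 usable): 192.168.243.64/26
10 hosts -> /28 (14 usable): 192.168.243.128/28
10 hosts -> /28 (14 usable): 192.168.243.144/28
Allocation: 192.168.243.0/26 (61 hosts, 62 usable); 192.168.243.64/26 (46 hosts, 62 usable); 192.168.243.128/28 (10 hosts, 14 usable); 192.168.243.144/28 (10 hosts, 14 usable)


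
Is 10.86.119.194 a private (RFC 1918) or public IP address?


RFC 1918 private ranges:
  10.0.0.0/8 (10.0.0.0 - 10.255.255.255)
  172.16.0.0/12 (172.16.0.0 - 172.31.255.255)
  192.168.0.0/16 (192.168.0.0 - 192.168.255.255)
Private (in 10.0.0.0/8)


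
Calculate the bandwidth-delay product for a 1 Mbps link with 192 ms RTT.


BDP = bandwidth * RTT
= 1 Mbps * 192 ms
= 1 * 1e6 * 192 / 1000 bits
= 192000 bits
= 24000 bytes
= 23.4375 KB
BDP = 192000 bits (24000 bytes)


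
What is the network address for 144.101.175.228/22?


IP:   10010000.01100101.10101111.11100100
Mask: 11111111.11111111.11111100.00000000
AND operation:
Net:  10010000.01100101.10101100.00000000
Network: 144.101.172.0/22


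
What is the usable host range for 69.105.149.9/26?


Network: 69.105.149.0
Broadcast: 69.105.149.63
First usable = network + 1
Last usable = broadcast - 1
Range: 69.105.149.1 to 69.105.149.62


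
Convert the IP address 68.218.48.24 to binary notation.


68 = 01000100
218 = 11011010
48 = 00110000
24 = 00011000
Binary: 01000100.11011010.00110000.00011000


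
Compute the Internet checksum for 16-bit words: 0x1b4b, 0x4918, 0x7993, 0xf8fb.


Sum all words (with carry folding):
+ 0x1b4b = 0x1b4b
+ 0x4918 = 0x6463
+ 0x7993 = 0xddf6
+ 0xf8fb = 0xd6f2
One's complement: ~0xd6f2
Checksum = 0x290d


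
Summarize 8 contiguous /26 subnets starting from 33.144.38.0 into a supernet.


Original prefix: /26
Number of subnets: 8 = 2^3
New prefix = 26 - 3 = 23
Supernet: 33.144.38.0/23


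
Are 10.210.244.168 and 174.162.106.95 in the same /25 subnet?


Mask: 255.255.255.128
10.210.244.168 AND mask = 10.210.244.128
174.162.106.95 AND mask = 174.162.106.0
No, different subnets (10.210.244.128 vs 174.162.106.0)


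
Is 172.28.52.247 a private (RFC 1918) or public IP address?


RFC 1918 private ranges:
  10.0.0.0/8 (10.0.0.0 - 10.255.255.255)
  172.16.0.0/12 (172.16.0.0 - 172.31.255.255)
  192.168.0.0/16 (192.168.0.0 - 192.168.255.255)
Private (in 172.16.0.0/12)


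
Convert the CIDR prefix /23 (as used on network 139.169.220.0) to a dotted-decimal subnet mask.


/23 means 23 network bits, 9 host bits
Binary: 11111111111111111111111000000000
Mask: 255.255.254.0


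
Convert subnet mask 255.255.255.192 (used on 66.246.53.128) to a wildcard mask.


Subnet mask: 255.255.255.192
Wildcard = 255.255.255.255 - subnet mask
255 - 255 = 0
255 - 255 = 0
255 - 255 = 0
255 - 192 = 63
Wildcard: 0.0.0.63


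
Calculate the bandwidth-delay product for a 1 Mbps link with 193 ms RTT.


BDP = bandwidth * RTT
= 1 Mbps * 193 ms
= 1 * 1e6 * 193 / 1000 bits
= 193000 bits
= 24125 bytes
= 23.5596 KB
BDP = 193000 bits (24125 bytes)


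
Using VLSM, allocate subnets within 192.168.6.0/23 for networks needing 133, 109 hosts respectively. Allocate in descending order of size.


133 hosts -> /24 (254 usable): 192.168.6.0/24
109 hosts -> /25 (126 usable): 192.168.7.0/25
Allocation: 192.168.6.0/24 (133 hosts, 254 usable); 192.168.7.0/25 (109 hosts, 126 usable)


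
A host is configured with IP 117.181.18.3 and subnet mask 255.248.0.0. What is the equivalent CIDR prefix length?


Binary: 11111111.11111000.00000000.00000000
Count leading 1s
Prefix: /13


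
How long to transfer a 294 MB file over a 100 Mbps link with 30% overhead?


Effective throughput = 100 * (1 - 30/100) = 70 Mbps
File size in Mb = 294 * 8 = 2352 Mb
Time = 2352 / 70
Time = 33.6 seconds


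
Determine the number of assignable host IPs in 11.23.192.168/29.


Host bits = 32 - 29 = 3
Total addresses = 2^3 = 8
Usable = total - 2 (network and broadcast)
Usable hosts: 6


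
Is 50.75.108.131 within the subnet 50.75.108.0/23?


Subnet network: 50.75.108.0
Test IP AND mask: 50.75.108.0
Yes, 50.75.108.131 is in 50.75.108.0/23


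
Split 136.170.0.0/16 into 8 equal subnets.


New prefix = 16 + 3 = 19
Each subnet has 8192 addresses
  136.170.0.0/19
  136.170.32.0/19
  136.170.64.0/19
  136.170.96.0/19
  136.170.128.0/19
  136.170.160.0/19
  136.170.192.0/19
  136.170.224.0/19
Subnets: 136.170.0.0/19, 136.170.32.0/19, 136.170.64.0/19, 136.170.96.0/19, 136.170.128.0/19, 136.170.160.0/19, 136.170.192.0/19, 136.170.224.0/19


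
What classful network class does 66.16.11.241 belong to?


First octet: 66
Binary: 01000010
0xxxxxxx -> Class A (1-126)
Class A, default mask 255.0.0.0 (/8)


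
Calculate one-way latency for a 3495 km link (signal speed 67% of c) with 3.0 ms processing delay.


Speed = 0.67 * 3e5 km/s = 201000 km/s
Propagation delay = 3495 / 201000 = 0.0174 s = 17.3881 ms
Processing delay = 3.0 ms
Total one-way latency = 20.3881 ms


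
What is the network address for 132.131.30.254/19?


IP:   10000100.10000011.00011110.11111110
Mask: 11111111.11111111.11100000.00000000
AND operation:
Net:  10000100.10000011.00000000.00000000
Network: 132.131.0.0/19


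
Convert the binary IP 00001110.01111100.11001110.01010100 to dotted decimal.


00001110 = 14
01111100 = 124
11001110 = 206
01010100 = 84
IP: 14.124.206.84


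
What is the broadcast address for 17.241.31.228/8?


Network: 17.0.0.0/8
Host bits = 24
Set all host bits to 1:
Broadcast: 17.255.255.255


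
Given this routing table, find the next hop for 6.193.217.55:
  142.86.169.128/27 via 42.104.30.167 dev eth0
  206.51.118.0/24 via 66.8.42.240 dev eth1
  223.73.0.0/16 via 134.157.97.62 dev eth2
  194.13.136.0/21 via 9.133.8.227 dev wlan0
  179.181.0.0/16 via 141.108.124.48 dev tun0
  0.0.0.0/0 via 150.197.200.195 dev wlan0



Longest prefix match for 6.193.217.55:
  /27 142.86.169.128: no
  /24 206.51.118.0: no
  /16 223.73.0.0: no
  /21 194.13.136.0: no
  /16 179.181.0.0: no
  /0 0.0.0.0: MATCH
Selected: next-hop 150.197.200.195 via wlan0 (matched /0)


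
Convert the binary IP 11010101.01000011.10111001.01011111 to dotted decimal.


11010101 = 213
01000011 = 67
10111001 = 185
01011111 = 95
IP: 213.67.185.95


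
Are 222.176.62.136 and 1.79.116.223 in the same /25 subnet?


Mask: 255.255.255.128
222.176.62.136 AND mask = 222.176.62.128
1.79.116.223 AND mask = 1.79.116.128
No, different subnets (222.176.62.128 vs 1.79.116.128)


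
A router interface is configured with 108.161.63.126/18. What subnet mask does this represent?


/18 means 18 network bits, 14 host bits
Binary: 11111111111111111100000000000000
Mask: 255.255.192.0


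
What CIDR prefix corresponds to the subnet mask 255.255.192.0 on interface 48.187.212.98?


Binary: 11111111.11111111.11000000.00000000
Count leading 1s
Prefix: /18


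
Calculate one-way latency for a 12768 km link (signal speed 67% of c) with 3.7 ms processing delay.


Speed = 0.67 * 3e5 km/s = 201000 km/s
Propagation delay = 12768 / 201000 = 0.0635 s = 63.5224 ms
Processing delay = 3.7 ms
Total one-way latency = 67.2224 ms


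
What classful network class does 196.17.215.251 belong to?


First octet: 196
Binary: 11000100
110xxxxx -> Class C (192-223)
Class C, default mask 255.255.255.0 (/24)


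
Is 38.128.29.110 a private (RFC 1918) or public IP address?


RFC 1918 private ranges:
  10.0.0.0/8 (10.0.0.0 - 10.255.255.255)
  172.16.0.0/12 (172.16.0.0 - 172.31.255.255)
  192.168.0.0/16 (192.168.0.0 - 192.168.255.255)
Public (not in any RFC 1918 range)


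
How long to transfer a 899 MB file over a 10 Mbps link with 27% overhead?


Effective throughput = 10 * (1 - 27/100) = 7.3 Mbps
File size in Mb = 899 * 8 = 7192 Mb
Time = 7192 / 7.3
Time = 985.2055 seconds


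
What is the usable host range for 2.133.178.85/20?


Network: 2.133.176.0
Broadcast: 2.133.191.255
First usable = network + 1
Last usable = broadcast - 1
Range: 2.133.176.1 to 2.133.191.254


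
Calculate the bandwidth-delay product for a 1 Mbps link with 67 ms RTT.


BDP = bandwidth * RTT
= 1 Mbps * 67 ms
= 1 * 1e6 * 67 / 1000 bits
= 67000 bits
= 8375 bytes
= 8.1787 KB
BDP = 67000 bits (8375 bytes)


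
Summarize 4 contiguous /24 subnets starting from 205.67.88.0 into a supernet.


Original prefix: /24
Number of subnets: 4 = 2^2
New prefix = 24 - 2 = 22
Supernet: 205.67.88.0/22


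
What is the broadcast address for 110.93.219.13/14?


Network: 110.92.0.0/14
Host bits = 18
Set all host bits to 1:
Broadcast: 110.95.255.255


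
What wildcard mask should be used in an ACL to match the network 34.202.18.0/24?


Subnet mask: 255.255.255.0
Wildcard = 255.255.255.255 - subnet mask
255 - 255 = 0
255 - 255 = 0
255 - 255 = 0
255 - 0 = 255
Wildcard: 0.0.0.255


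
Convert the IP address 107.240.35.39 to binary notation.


107 = 01101011
240 = 11110000
35 = 00100011
39 = 00100111
Binary: 01101011.11110000.00100011.00100111


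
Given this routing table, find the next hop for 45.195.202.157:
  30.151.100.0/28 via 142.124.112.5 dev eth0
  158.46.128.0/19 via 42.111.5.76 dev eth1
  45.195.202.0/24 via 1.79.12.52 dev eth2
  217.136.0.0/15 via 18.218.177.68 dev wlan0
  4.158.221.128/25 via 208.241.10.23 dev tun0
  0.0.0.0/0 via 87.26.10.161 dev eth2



Longest prefix match for 45.195.202.157:
  /28 30.151.100.0: no
  /19 158.46.128.0: no
  /24 45.195.202.0: MATCH
  /15 217.136.0.0: no
  /25 4.158.221.128: no
  /0 0.0.0.0: MATCH
Selected: next-hop 1.79.12.52 via eth2 (matched /24)


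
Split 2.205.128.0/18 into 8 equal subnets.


New prefix = 18 + 3 = 21
Each subnet has 2048 addresses
  2.205.128.0/21
  2.205.136.0/21
  2.205.144.0/21
  2.205.152.0/21
  2.205.160.0/21
  2.205.168.0/21
  2.205.176.0/21
  2.205.184.0/21
Subnets: 2.205.128.0/21, 2.205.136.0/21, 2.205.144.0/21, 2.205.152.0/21, 2.205.160.0/21, 2.205.168.0/21, 2.205.176.0/21, 2.205.184.0/21


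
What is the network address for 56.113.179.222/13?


IP:   00111000.01110001.10110011.11011110
Mask: 11111111.11111000.00000000.00000000
AND operation:
Net:  00111000.01110000.00000000.00000000
Network: 56.112.0.0/13


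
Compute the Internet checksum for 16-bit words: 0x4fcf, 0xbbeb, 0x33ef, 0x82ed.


Sum all words (with carry folding):
+ 0x4fcf = 0x4fcf
+ 0xbbeb = 0x0bbb
+ 0x33ef = 0x3faa
+ 0x82ed = 0xc297
One's complement: ~0xc297
Checksum = 0x3d68


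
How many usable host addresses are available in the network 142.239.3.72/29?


Host bits = 32 - 29 = 3
Total addresses = 2^3 = 8
Usable = total - 2 (network and broadcast)
Usable hosts: 6


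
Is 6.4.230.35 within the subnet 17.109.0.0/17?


Subnet network: 17.109.0.0
Test IP AND mask: 6.4.128.0
No, 6.4.230.35 is not in 17.109.0.0/17


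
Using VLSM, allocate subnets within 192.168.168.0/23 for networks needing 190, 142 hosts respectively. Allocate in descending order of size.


190 hosts -> /24 (254 usable): 192.168.168.0/24
142 hosts -> /24 (254 usable): 192.168.169.0/24
Allocation: 192.168.168.0/24 (190 hosts, 254 usable); 192.168.169.0/24 (142 hosts, 254 usable)


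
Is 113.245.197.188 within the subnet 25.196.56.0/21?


Subnet network: 25.196.56.0
Test IP AND mask: 113.245.192.0
No, 113.245.197.188 is not in 25.196.56.0/21


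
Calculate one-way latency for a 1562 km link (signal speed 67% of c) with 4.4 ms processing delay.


Speed = 0.67 * 3e5 km/s = 201000 km/s
Propagation delay = 1562 / 201000 = 0.0078 s = 7.7711 ms
Processing delay = 4.4 ms
Total one-way latency = 12.1711 ms


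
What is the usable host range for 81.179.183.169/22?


Network: 81.179.180.0
Broadcast: 81.179.183.255
First usable = network + 1
Last usable = broadcast - 1
Range: 81.179.180.1 to 81.179.183.254


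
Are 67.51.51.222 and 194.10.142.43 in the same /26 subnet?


Mask: 255.255.255.192
67.51.51.222 AND mask = 67.51.51.192
194.10.142.43 AND mask = 194.10.142.0
No, different subnets (67.51.51.192 vs 194.10.142.0)


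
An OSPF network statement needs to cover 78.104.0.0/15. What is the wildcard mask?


Subnet mask: 255.254.0.0
Wildcard = 255.255.255.255 - subnet mask
255 - 255 = 0
255 - 254 = 1
255 - 0 = 255
255 - 0 = 255
Wildcard: 0.1.255.255


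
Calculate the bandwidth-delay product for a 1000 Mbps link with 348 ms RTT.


BDP = bandwidth * RTT
= 1000 Mbps * 348 ms
= 1000 * 1e6 * 348 / 1000 bits
= 348000000 bits
= 43500000 bytes
= 42480.4688 KB
BDP = 348000000 bits (43500000 bytes)


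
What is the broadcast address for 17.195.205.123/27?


Network: 17.195.205.96/27
Host bits = 5
Set all host bits to 1:
Broadcast: 17.195.205.127


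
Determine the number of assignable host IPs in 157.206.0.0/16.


Host bits = 32 - 16 = 16
Total addresses = 2^16 = 65536
Usable = total - 2 (network and broadcast)
Usable hosts: 65534


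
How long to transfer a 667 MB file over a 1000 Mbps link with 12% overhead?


Effective throughput = 1000 * (1 - 12/100) = 880 Mbps
File size in Mb = 667 * 8 = 5336 Mb
Time = 5336 / 880
Time = 6.0636 seconds


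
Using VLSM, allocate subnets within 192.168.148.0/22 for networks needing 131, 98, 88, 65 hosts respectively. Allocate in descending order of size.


131 hosts -> /24 (254 usable): 192.168.148.0/24
98 hosts -> /25 (126 usable): 192.168.149.0/25
88 hosts -> /25 (126 usable): 192.168.149.128/25
65 hosts -> /25 (126 usable): 192.168.150.0/25
Allocation: 192.168.148.0/24 (131 hosts, 254 usable); 192.168.149.0/25 (98 hosts, 126 usable); 192.168.149.128/25 (88 hosts, 126 usable); 192.168.150.0/25 (65 hosts, 126 usable)


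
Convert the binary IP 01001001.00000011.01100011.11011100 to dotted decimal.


01001001 = 73
00000011 = 3
01100011 = 99
11011100 = 220
IP: 73.3.99.220


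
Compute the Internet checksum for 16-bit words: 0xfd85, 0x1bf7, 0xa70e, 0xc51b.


Sum all words (with carry folding):
+ 0xfd85 = 0xfd85
+ 0x1bf7 = 0x197d
+ 0xa70e = 0xc08b
+ 0xc51b = 0x85a7
One's complement: ~0x85a7
Checksum = 0x7a58


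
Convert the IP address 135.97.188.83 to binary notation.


135 = 10000111
97 = 01100001
188 = 10111100
83 = 01010011
Binary: 10000111.01100001.10111100.01010011


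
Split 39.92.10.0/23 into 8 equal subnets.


New prefix = 23 + 3 = 26
Each subnet has 64 addresses
  39.92.10.0/26
  39.92.10.64/26
  39.92.10.128/26
  39.92.10.192/26
  39.92.11.0/26
  39.92.11.64/26
  39.92.11.128/26
  39.92.11.192/26
Subnets: 39.92.10.0/26, 39.92.10.64/26, 39.92.10.128/26, 39.92.10.192/26, 39.92.11.0/26, 39.92.11.64/26, 39.92.11.128/26, 39.92.11.192/26


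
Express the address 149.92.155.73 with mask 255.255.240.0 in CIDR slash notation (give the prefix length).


Binary: 11111111.11111111.11110000.00000000
Count leading 1s
Prefix: /20


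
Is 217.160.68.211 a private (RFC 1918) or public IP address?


RFC 1918 private ranges:
  10.0.0.0/8 (10.0.0.0 - 10.255.255.255)
  172.16.0.0/12 (172.16.0.0 - 172.31.255.255)
  192.168.0.0/16 (192.168.0.0 - 192.168.255.255)
Public (not in any RFC 1918 range)


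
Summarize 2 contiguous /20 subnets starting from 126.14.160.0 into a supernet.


Original prefix: /20
Number of subnets: 2 = 2^1
New prefix = 20 - 1 = 19
Supernet: 126.14.160.0/19


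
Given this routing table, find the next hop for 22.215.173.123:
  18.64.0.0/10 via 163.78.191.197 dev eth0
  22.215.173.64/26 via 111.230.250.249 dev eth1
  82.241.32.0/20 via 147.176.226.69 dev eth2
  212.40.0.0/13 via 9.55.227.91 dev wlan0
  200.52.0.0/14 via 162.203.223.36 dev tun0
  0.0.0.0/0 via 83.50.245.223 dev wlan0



Longest prefix match for 22.215.173.123:
  /10 18.64.0.0: no
  /26 22.215.173.64: MATCH
  /20 82.241.32.0: no
  /13 212.40.0.0: no
  /14 200.52.0.0: no
  /0 0.0.0.0: MATCH
Selected: next-hop 111.230.250.249 via eth1 (matched /26)


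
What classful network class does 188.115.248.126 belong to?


First octet: 188
Binary: 10111100
10xxxxxx -> Class B (128-191)
Class B, default mask 255.255.0.0 (/16)


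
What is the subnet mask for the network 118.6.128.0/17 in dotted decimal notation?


/17 means 17 network bits, 15 host bits
Binary: 11111111111111111000000000000000
Mask: 255.255.128.0


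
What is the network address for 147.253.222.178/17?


IP:   10010011.11111101.11011110.10110010
Mask: 11111111.11111111.10000000.00000000
AND operation:
Net:  10010011.11111101.10000000.00000000
Network: 147.253.128.0/17


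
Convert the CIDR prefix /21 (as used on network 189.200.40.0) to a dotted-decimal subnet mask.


/21 means 21 network bits, 11 host bits
Binary: 11111111111111111111100000000000
Mask: 255.255.248.0


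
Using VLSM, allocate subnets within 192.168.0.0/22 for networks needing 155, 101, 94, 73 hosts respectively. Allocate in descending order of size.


155 hosts -> /24 (254 usable): 192.168.0.0/24
101 hosts -> /25 (126 usable): 192.168.1.0/25
94 hosts -> /25 (126 usable): 192.168.1.128/25
73 hosts -> /25 (126 usable): 192.168.2.0/25
Allocation: 192.168.0.0/24 (155 hosts, 254 usable); 192.168.1.0/25 (101 hosts, 126 usable); 192.168.1.128/25 (94 hosts, 126 usable); 192.168.2.0/25 (73 hosts, 126 usable)


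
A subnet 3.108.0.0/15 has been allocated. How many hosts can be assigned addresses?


Host bits = 32 - 15 = 17
Total addresses = 2^17 = 131072
Usable = total - 2 (network and broadcast)
Usable hosts: 131070


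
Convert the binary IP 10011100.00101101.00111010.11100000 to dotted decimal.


10011100 = 156
00101101 = 45
00111010 = 58
11100000 = 224
IP: 156.45.58.224


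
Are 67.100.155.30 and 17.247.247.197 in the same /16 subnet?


Mask: 255.255.0.0
67.100.155.30 AND mask = 67.100.0.0
17.247.247.197 AND mask = 17.247.0.0
No, different subnets (67.100.0.0 vs 17.247.0.0)


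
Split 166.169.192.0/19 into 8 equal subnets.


New prefix = 19 + 3 = 22
Each subnet has 1024 addresses
  166.169.192.0/22
  166.169.196.0/22
  166.169.200.0/22
  166.169.204.0/22
  166.169.208.0/22
  166.169.212.0/22
  166.169.216.0/22
  166.169.220.0/22
Subnets: 166.169.192.0/22, 166.169.196.0/22, 166.169.200.0/22, 166.169.204.0/22, 166.169.208.0/22, 166.169.212.0/22, 166.169.216.0/22, 166.169.220.0/22


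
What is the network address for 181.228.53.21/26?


IP:   10110101.11100100.00110101.00010101
Mask: 11111111.11111111.11111111.11000000
AND operation:
Net:  10110101.11100100.00110101.00000000
Network: 181.228.53.0/26


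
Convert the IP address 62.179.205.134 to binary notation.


62 = 00111110
179 = 10110011
205 = 11001101
134 = 10000110
Binary: 00111110.10110011.11001101.10000110


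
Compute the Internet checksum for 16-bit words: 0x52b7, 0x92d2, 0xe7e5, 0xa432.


Sum all words (with carry folding):
+ 0x52b7 = 0x52b7
+ 0x92d2 = 0xe589
+ 0xe7e5 = 0xcd6f
+ 0xa432 = 0x71a2
One's complement: ~0x71a2
Checksum = 0x8e5d


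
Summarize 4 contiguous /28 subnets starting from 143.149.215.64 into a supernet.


Original prefix: /28
Number of subnets: 4 = 2^2
New prefix = 28 - 2 = 26
Supernet: 143.149.215.64/26


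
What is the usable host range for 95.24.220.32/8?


Network: 95.0.0.0
Broadcast: 95.255.255.255
First usable = network + 1
Last usable = broadcast - 1
Range: 95.0.0.1 to 95.255.255.254


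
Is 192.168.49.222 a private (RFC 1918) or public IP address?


RFC 1918 private ranges:
  10.0.0.0/8 (10.0.0.0 - 10.255.255.255)
  172.16.0.0/12 (172.16.0.0 - 172.31.255.255)
  192.168.0.0/16 (192.168.0.0 - 192.168.255.255)
Private (in 192.168.0.0/16)


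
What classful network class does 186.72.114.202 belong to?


First octet: 186
Binary: 10111010
10xxxxxx -> Class B (128-191)
Class B, default mask 255.255.0.0 (/16)


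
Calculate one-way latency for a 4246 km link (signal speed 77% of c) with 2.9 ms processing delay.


Speed = 0.77 * 3e5 km/s = 231000 km/s
Propagation delay = 4246 / 231000 = 0.0184 s = 18.381 ms
Processing delay = 2.9 ms
Total one-way latency = 21.281 ms


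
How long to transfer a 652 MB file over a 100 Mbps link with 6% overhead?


Effective throughput = 100 * (1 - 6/100) = 94 Mbps
File size in Mb = 652 * 8 = 5216 Mb
Time = 5216 / 94
Time = 55.4894 seconds


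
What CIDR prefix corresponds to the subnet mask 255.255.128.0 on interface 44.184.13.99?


Binary: 11111111.11111111.10000000.00000000
Count leading 1s
Prefix: /17


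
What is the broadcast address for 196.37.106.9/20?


Network: 196.37.96.0/20
Host bits = 12
Set all host bits to 1:
Broadcast: 196.37.111.255


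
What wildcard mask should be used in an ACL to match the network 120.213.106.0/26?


Subnet mask: 255.255.255.192
Wildcard = 255.255.255.255 - subnet mask
255 - 255 = 0
255 - 255 = 0
255 - 255 = 0
255 - 192 = 63
Wildcard: 0.0.0.63


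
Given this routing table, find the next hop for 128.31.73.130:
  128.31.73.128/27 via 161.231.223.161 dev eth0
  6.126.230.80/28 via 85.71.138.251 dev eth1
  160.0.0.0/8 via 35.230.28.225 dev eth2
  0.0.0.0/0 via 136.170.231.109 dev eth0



Longest prefix match for 128.31.73.130:
  /27 128.31.73.128: MATCH
  /28 6.126.230.80: no
  /8 160.0.0.0: no
  /0 0.0.0.0: MATCH
Selected: next-hop 161.231.223.161 via eth0 (matched /27)


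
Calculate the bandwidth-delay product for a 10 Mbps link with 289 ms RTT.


BDP = bandwidth * RTT
= 10 Mbps * 289 ms
= 10 * 1e6 * 289 / 1000 bits
= 2890000 bits
= 361250 bytes
= 352.7832 KB
BDP = 2890000 bits (361250 bytes)


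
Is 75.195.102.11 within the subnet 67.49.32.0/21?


Subnet network: 67.49.32.0
Test IP AND mask: 75.195.96.0
No, 75.195.102.11 is not in 67.49.32.0/21


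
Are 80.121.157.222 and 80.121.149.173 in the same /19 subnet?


Mask: 255.255.224.0
80.121.157.222 AND mask = 80.121.128.0
80.121.149.173 AND mask = 80.121.128.0
Yes, same subnet (80.121.128.0)


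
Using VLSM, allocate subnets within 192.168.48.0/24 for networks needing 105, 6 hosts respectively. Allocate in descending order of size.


105 hosts -> /25 (126 usable): 192.168.48.0/25
6 hosts -> /29 (6 usable): 192.168.48.128/29
Allocation: 192.168.48.0/25 (105 hosts, 126 usable); 192.168.48.128/29 (6 hosts, 6 usable)


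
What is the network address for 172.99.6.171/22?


IP:   10101100.01100011.00000110.10101011
Mask: 11111111.11111111.11111100.00000000
AND operation:
Net:  10101100.01100011.00000100.00000000
Network: 172.99.4.0/22


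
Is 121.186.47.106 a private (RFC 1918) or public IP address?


RFC 1918 private ranges:
  10.0.0.0/8 (10.0.0.0 - 10.255.255.255)
  172.16.0.0/12 (172.16.0.0 - 172.31.255.255)
  192.168.0.0/16 (192.168.0.0 - 192.168.255.255)
Public (not in any RFC 1918 range)


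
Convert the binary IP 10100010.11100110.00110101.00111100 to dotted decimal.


10100010 = 162
11100110 = 230
00110101 = 53
00111100 = 60
IP: 162.230.53.60


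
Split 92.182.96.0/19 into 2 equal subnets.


New prefix = 19 + 1 = 20
Each subnet has 4096 addresses
  92.182.96.0/20
  92.182.112.0/20
Subnets: 92.182.96.0/20, 92.182.112.0/20


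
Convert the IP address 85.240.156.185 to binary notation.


85 = 01010101
240 = 11110000
156 = 10011100
185 = 10111001
Binary: 01010101.11110000.10011100.10111001


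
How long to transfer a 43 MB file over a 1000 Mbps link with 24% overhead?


Effective throughput = 1000 * (1 - 24/100) = 760 Mbps
File size in Mb = 43 * 8 = 344 Mb
Time = 344 / 760
Time = 0.4526 seconds


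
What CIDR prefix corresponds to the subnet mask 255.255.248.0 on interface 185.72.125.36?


Binary: 11111111.11111111.11111000.00000000
Count leading 1s
Prefix: /21


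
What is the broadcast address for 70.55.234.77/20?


Network: 70.55.224.0/20
Host bits = 12
Set all host bits to 1:
Broadcast: 70.55.239.255


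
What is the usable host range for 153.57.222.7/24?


Network: 153.57.222.0
Broadcast: 153.57.222.255
First usable = network + 1
Last usable = broadcast - 1
Range: 153.57.222.1 to 153.57.222.254


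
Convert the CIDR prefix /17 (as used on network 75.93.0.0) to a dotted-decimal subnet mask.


/17 means 17 network bits, 15 host bits
Binary: 11111111111111111000000000000000
Mask: 255.255.128.0


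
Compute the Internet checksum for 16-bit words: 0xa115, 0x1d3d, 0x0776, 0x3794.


Sum all words (with carry folding):
+ 0xa115 = 0xa115
+ 0x1d3d = 0xbe52
+ 0x0776 = 0xc5c8
+ 0x3794 = 0xfd5c
One's complement: ~0xfd5c
Checksum = 0x02a3


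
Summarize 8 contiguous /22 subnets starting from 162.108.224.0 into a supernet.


Original prefix: /22
Number of subnets: 8 = 2^3
New prefix = 22 - 3 = 19
Supernet: 162.108.224.0/19


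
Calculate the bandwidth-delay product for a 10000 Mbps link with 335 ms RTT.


BDP = bandwidth * RTT
= 10000 Mbps * 335 ms
= 10000 * 1e6 * 335 / 1000 bits
= 3350000000 bits
= 418750000 bytes
= 408935.5469 KB
BDP = 3350000000 bits (418750000 bytes)


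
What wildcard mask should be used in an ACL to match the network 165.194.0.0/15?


Subnet mask: 255.254.0.0
Wildcard = 255.255.255.255 - subnet mask
255 - 255 = 0
255 - 254 = 1
255 - 0 = 255
255 - 0 = 255
Wildcard: 0.1.255.255


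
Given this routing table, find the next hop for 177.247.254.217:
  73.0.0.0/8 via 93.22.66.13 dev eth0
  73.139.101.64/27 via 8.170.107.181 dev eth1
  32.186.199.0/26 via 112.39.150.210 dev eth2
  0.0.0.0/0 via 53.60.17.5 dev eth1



Longest prefix match for 177.247.254.217:
  /8 73.0.0.0: no
  /27 73.139.101.64: no
  /26 32.186.199.0: no
  /0 0.0.0.0: MATCH
Selected: next-hop 53.60.17.5 via eth1 (matched /0)


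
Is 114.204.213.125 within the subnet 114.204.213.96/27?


Subnet network: 114.204.213.96
Test IP AND mask: 114.204.213.96
Yes, 114.204.213.125 is in 114.204.213.96/27


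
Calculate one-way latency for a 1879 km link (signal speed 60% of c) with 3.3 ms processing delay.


Speed = 0.6 * 3e5 km/s = 180000 km/s
Propagation delay = 1879 / 180000 = 0.0104 s = 10.4389 ms
Processing delay = 3.3 ms
Total one-way latency = 13.7389 ms


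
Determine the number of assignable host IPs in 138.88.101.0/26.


Host bits = 32 - 26 = 6
Total addresses = 2^6 = 64
Usable = total - 2 (network and broadcast)
Usable hosts: 62


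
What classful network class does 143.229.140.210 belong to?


First octet: 143
Binary: 10001111
10xxxxxx -> Class B (128-191)
Class B, default mask 255.255.0.0 (/16)


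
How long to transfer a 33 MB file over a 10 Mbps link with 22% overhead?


Effective throughput = 10 * (1 - 22/100) = 7.8 Mbps
File size in Mb = 33 * 8 = 264 Mb
Time = 264 / 7.8
Time = 33.8462 seconds


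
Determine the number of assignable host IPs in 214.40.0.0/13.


Host bits = 32 - 13 = 19
Total addresses = 2^19 = 524288
Usable = total - 2 (network and broadcast)
Usable hosts: 524286


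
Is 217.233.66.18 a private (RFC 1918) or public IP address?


RFC 1918 private ranges:
  10.0.0.0/8 (10.0.0.0 - 10.255.255.255)
  172.16.0.0/12 (172.16.0.0 - 172.31.255.255)
  192.168.0.0/16 (192.168.0.0 - 192.168.255.255)
Public (not in any RFC 1918 range)


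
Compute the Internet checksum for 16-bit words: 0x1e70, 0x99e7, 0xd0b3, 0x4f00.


Sum all words (with carry folding):
+ 0x1e70 = 0x1e70
+ 0x99e7 = 0xb857
+ 0xd0b3 = 0x890b
+ 0x4f00 = 0xd80b
One's complement: ~0xd80b
Checksum = 0x27f4


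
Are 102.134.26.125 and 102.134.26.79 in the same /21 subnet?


Mask: 255.255.248.0
102.134.26.125 AND mask = 102.134.24.0
102.134.26.79 AND mask = 102.134.24.0
Yes, same subnet (102.134.24.0)


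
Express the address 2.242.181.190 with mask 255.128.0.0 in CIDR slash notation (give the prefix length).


Binary: 11111111.10000000.00000000.00000000
Count leading 1s
Prefix: /9


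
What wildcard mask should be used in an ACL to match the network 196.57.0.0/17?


Subnet mask: 255.255.128.0
Wildcard = 255.255.255.255 - subnet mask
255 - 255 = 0
255 - 255 = 0
255 - 128 = 127
255 - 0 = 255
Wildcard: 0.0.127.255


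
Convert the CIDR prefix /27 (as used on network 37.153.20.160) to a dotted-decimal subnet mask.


/27 means 27 network bits, 5 host bits
Binary: 11111111111111111111111111100000
Mask: 255.255.255.224


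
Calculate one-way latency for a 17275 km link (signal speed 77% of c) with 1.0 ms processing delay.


Speed = 0.77 * 3e5 km/s = 231000 km/s
Propagation delay = 17275 / 231000 = 0.0748 s = 74.7835 ms
Processing delay = 1.0 ms
Total one-way latency = 75.7835 ms


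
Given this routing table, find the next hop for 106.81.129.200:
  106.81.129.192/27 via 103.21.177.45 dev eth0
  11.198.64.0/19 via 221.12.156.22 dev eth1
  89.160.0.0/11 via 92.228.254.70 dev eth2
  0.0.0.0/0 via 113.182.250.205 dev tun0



Longest prefix match for 106.81.129.200:
  /27 106.81.129.192: MATCH
  /19 11.198.64.0: no
  /11 89.160.0.0: no
  /0 0.0.0.0: MATCH
Selected: next-hop 103.21.177.45 via eth0 (matched /27)


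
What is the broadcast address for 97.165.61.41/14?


Network: 97.164.0.0/14
Host bits = 18
Set all host bits to 1:
Broadcast: 97.167.255.255


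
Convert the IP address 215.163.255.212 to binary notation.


215 = 11010111
163 = 10100011
255 = 11111111
212 = 11010100
Binary: 11010111.10100011.11111111.11010100


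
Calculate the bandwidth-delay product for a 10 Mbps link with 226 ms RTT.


BDP = bandwidth * RTT
= 10 Mbps * 226 ms
= 10 * 1e6 * 226 / 1000 bits
= 2260000 bits
= 282500 bytes
= 275.8789 KB
BDP = 2260000 bits (282500 bytes)


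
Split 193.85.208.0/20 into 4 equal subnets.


New prefix = 20 + 2 = 22
Each subnet has 1024 addresses
  193.85.208.0/22
  193.85.212.0/22
  193.85.216.0/22
  193.85.220.0/22
Subnets: 193.85.208.0/22, 193.85.212.0/22, 193.85.216.0/22, 193.85.220.0/22


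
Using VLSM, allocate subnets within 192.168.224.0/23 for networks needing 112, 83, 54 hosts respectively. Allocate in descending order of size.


112 hosts -> /25 (126 usable): 192.168.224.0/25
83 hosts -> /25 (126 usable): 192.168.224.128/25
54 hosts -> /26 (62 usable): 192.168.225.0/26
Allocation: 192.168.224.0/25 (112 hosts, 126 usable); 192.168.224.128/25 (83 hosts, 126 usable); 192.168.225.0/26 (54 hosts, 62 usable)


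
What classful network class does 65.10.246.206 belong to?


First octet: 65
Binary: 01000001
0xxxxxxx -> Class A (1-126)
Class A, default mask 255.0.0.0 (/8)


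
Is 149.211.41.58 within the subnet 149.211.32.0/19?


Subnet network: 149.211.32.0
Test IP AND mask: 149.211.32.0
Yes, 149.211.41.58 is in 149.211.32.0/19


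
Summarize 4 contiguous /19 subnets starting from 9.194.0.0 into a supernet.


Original prefix: /19
Number of subnets: 4 = 2^2
New prefix = 19 - 2 = 17
Supernet: 9.194.0.0/17


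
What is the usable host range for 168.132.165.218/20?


Network: 168.132.160.0
Broadcast: 168.132.175.255
First usable = network + 1
Last usable = broadcast - 1
Range: 168.132.160.1 to 168.132.175.254
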